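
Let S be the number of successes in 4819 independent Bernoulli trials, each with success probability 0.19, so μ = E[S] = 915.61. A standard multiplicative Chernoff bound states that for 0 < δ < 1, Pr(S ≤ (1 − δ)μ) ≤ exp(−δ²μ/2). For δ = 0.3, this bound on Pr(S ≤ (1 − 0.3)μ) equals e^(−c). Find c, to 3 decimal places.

c = δ²μ/2 = 0.3²·915.61/2 = 41.2024.

41.202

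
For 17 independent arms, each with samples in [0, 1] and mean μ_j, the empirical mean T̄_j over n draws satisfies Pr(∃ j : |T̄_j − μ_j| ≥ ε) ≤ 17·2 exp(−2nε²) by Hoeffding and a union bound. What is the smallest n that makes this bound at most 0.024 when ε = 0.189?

Need 2·17·exp(−2nε²) ≤ 0.024, i.e. exp(−2nε²) ≤ 0.024/34.
So 2nε² ≥ ln(34/0.024) = 7.256062.
Hence n ≥ 7.256062/(2·0.189²) = 101.566.
The smallest integer n is 102.

102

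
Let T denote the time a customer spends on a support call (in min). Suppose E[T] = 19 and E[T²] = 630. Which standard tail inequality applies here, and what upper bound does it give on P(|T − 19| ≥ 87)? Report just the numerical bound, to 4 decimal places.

The first two moments determine the variance, so Chebyshev's inequality is the sharpest standard bound available.
Var(T) = E[T²] − (E[T])² = 630 − 361 = 269.
Chebyshev's inequality: P(|T − μ| ≥ t) ≤ Var(T)/t² = 269/7569 = 0.0355.

0.0355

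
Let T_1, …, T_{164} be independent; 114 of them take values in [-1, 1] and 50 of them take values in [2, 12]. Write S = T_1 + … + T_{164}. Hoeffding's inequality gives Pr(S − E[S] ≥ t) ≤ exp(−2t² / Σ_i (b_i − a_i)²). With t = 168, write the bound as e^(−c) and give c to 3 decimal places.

10.346

Σ(b_i − a_i)² = 114·2² + 50·10² = 5456.
c = 2t² / 5456 = 2·168² / 5456 = 10.3460.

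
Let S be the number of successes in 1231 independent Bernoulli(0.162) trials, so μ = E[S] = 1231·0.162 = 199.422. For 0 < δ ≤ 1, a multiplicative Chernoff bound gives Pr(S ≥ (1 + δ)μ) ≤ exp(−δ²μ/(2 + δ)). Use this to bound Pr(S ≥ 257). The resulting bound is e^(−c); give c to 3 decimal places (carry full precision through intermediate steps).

Write 257 = (1 + δ)μ, so δ = 257/199.422 − 1 = 0.2887244…
Then the exponent is δ²μ/(2 + δ) = (257 − μ)² / (μ·(2 + δ)) = 7.263511.

7.264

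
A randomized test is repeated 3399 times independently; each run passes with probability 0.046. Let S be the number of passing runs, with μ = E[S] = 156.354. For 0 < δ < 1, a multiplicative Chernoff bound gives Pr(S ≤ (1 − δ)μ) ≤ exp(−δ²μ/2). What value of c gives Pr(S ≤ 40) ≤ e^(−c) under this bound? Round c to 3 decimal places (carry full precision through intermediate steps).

43.294

Write 40 = (1 − δ)μ, so δ = 1 − 40/156.354 = 0.7441703…
Then the exponent is δ²μ/2 = (μ − 40)²/(2μ) = 43.293594.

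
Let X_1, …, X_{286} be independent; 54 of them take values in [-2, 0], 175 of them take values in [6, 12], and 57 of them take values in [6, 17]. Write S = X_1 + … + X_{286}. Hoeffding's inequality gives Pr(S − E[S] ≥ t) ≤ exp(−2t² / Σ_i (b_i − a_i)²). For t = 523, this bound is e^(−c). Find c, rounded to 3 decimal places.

Σ(b_i − a_i)² = 54·2² + 175·6² + 57·11² = 13413.
c = 2t² / 13413 = 2·523² / 13413 = 40.7857.

40.786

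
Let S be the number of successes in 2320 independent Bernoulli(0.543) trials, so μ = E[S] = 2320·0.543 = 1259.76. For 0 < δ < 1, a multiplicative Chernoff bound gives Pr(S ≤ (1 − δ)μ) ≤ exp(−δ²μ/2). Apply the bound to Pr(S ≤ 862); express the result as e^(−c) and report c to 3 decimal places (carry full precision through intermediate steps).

62.795

Write 862 = (1 − δ)μ, so δ = 1 − 862/1259.76 = 0.3157427…
Then the exponent is δ²μ/2 = (μ − 862)²/(2μ) = 62.794904.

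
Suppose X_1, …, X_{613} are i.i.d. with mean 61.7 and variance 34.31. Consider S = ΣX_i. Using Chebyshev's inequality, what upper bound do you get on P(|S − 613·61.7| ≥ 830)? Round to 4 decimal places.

0.0305

Var(S) = n·Var(X_i) = 613·34.31 = 21032.03.
Chebyshev: P(|S − 613·61.7| ≥ 830) ≤ Var(S)/830² = 21032.03/688900 = 0.0305.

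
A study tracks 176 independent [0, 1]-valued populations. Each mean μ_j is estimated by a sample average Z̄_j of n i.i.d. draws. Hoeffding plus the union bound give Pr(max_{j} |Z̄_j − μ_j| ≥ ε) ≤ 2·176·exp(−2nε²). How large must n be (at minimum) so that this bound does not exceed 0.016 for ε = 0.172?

Need 2·176·exp(−2nε²) ≤ 0.016, i.e. exp(−2nε²) ≤ 0.016/352.
So 2nε² ≥ ln(352/0.016) = 9.998798.
Hence n ≥ 9.998798/(2·0.172²) = 168.990.
The smallest integer n is 169.

169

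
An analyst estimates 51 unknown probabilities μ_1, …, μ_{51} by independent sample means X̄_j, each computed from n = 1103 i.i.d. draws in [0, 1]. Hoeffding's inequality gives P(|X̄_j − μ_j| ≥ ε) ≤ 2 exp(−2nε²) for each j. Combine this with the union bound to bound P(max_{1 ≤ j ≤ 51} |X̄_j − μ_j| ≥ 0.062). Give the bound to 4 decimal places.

Per-experiment Hoeffding bound: 2·exp(−2·1103·0.062²) = 2·exp(−8.47986) = 0.00041521.
Union bound over 51 events: 51·0.00041521 = 0.02118.

0.0212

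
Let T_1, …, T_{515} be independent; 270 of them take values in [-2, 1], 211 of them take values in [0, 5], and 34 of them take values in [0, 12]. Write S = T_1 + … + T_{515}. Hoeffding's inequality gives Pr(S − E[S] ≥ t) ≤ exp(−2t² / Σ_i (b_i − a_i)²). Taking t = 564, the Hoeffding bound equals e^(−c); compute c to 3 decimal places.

50.487

Σ(b_i − a_i)² = 270·3² + 211·5² + 34·12² = 12601.
c = 2t² / 12601 = 2·564² / 12601 = 50.4874.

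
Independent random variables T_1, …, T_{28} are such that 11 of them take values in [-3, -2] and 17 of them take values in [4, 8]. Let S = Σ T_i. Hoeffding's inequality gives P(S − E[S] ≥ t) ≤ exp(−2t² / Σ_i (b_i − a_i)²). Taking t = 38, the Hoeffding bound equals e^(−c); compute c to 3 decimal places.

Σ(b_i − a_i)² = 11·1² + 17·4² = 283.
c = 2t² / 283 = 2·38² / 283 = 10.2049.

10.205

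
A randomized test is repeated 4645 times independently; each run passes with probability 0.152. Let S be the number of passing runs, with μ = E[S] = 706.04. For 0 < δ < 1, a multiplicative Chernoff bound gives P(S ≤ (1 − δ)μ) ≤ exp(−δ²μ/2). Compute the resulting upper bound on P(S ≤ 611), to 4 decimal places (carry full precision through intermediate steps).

0.0017

Write 611 = (1 − δ)μ, so δ = 1 − 611/706.04 = 0.1346099…
Then the exponent is δ²μ/2 = (μ − 611)²/(2μ) = 6.396664.
Bound = exp(−6.396664) = 0.00167.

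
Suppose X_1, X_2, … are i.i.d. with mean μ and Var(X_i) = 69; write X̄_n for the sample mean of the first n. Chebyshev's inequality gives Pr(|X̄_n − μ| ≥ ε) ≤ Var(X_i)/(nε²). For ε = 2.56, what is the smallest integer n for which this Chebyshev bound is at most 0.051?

Require 69/(n·2.56²) ≤ 0.051, i.e. n ≥ 69/(0.051·2.56²) = 206.442.
The smallest integer n is 207.

207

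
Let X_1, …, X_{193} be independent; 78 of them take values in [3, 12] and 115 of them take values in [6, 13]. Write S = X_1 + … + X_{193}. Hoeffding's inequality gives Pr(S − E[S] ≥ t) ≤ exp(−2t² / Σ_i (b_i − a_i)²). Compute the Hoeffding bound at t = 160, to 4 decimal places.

Σ(b_i − a_i)² = 78·9² + 115·7² = 11953.
Exponent = 2·160² / 11953 = 4.28344.
Bound = exp(−4.28344) = 0.01380.

0.0138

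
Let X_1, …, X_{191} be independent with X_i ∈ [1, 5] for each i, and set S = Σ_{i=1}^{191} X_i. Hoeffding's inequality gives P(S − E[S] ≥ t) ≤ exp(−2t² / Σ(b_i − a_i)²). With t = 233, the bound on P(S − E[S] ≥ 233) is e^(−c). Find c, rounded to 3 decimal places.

Σ(b_i − a_i)² = 191·(4)² = 3056.
c = 2t²/3056 = 2·233²/3056 = 35.5295.

35.529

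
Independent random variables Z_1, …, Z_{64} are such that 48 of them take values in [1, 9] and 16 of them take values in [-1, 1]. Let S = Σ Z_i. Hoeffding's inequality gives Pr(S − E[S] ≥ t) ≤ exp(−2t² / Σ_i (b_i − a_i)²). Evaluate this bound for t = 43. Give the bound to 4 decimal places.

0.3075

Σ(b_i − a_i)² = 48·8² + 16·2² = 3136.
Exponent = 2·43² / 3136 = 1.17921.
Bound = exp(−1.17921) = 0.30752.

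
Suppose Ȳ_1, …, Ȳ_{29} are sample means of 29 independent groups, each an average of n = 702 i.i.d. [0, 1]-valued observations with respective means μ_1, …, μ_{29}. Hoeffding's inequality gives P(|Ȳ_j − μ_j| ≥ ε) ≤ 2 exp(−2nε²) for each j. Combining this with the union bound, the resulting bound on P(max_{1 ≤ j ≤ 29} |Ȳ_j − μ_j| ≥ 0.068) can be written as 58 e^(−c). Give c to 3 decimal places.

6.492

Union bound over the 29 events: P(max_{1 ≤ j ≤ 29} |Ȳ_j − μ_j| ≥ 0.068) ≤ 29·2·exp(−2nε²) = 58 exp(−2·702·0.068²).
So c = 2·702·0.068² = 6.4921.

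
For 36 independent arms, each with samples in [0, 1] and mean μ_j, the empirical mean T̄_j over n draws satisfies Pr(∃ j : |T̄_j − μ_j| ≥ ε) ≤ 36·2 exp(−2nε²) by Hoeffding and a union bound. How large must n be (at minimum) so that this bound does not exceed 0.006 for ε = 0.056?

Need 2·36·exp(−2nε²) ≤ 0.006, i.e. exp(−2nε²) ≤ 0.006/72.
So 2nε² ≥ ln(72/0.006) = 9.392662.
Hence n ≥ 9.392662/(2·0.056²) = 1497.555.
The smallest integer n is 1498.

1498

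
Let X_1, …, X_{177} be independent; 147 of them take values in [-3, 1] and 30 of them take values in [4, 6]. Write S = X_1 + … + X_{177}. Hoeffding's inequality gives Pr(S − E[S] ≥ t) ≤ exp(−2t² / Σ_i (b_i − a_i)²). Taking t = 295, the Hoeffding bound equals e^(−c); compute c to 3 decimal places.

Σ(b_i − a_i)² = 147·4² + 30·2² = 2472.
c = 2t² / 2472 = 2·295² / 2472 = 70.4086.

70.409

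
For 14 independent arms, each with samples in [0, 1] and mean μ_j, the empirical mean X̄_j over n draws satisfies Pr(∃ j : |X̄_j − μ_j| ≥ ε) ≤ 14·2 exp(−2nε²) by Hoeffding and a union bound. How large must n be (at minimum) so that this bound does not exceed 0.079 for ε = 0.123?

195

Need 2·14·exp(−2nε²) ≤ 0.079, i.e. exp(−2nε²) ≤ 0.079/28.
So 2nε² ≥ ln(28/0.079) = 5.870512.
Hence n ≥ 5.870512/(2·0.123²) = 194.015.
The smallest integer n is 195.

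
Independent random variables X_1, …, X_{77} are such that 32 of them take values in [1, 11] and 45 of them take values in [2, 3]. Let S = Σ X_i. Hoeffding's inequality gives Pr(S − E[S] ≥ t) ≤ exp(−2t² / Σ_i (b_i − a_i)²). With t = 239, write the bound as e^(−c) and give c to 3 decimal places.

35.206

Σ(b_i − a_i)² = 32·10² + 45·1² = 3245.
c = 2t² / 3245 = 2·239² / 3245 = 35.2055.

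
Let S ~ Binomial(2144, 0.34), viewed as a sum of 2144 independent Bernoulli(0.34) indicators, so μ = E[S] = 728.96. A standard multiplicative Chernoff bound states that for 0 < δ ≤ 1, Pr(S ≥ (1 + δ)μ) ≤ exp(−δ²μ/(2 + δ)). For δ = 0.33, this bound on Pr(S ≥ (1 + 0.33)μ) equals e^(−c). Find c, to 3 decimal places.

34.070

c = δ²μ/(2 + δ) = 0.33²·728.96/(2 + 0.33) = 34.0703.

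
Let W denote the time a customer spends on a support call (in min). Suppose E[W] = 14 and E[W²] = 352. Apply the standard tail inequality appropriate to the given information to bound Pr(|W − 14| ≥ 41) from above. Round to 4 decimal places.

The first two moments determine the variance, so Chebyshev's inequality is the sharpest standard bound available.
Var(W) = E[W²] − (E[W])² = 352 − 196 = 156.
Chebyshev's inequality: Pr(|W − μ| ≥ t) ≤ Var(W)/t² = 156/1681 = 0.0928.

0.0928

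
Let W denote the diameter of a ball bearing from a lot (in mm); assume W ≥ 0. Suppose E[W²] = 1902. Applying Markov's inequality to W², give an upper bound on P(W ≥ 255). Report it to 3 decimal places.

0.029

Since W ≥ 0, the event {W ≥ 255} is the same as {W² ≥ 65025}.
Markov's inequality applied to W² gives P(W² ≥ 65025) ≤ E[W²]/65025 = 1902/65025 = 0.0293.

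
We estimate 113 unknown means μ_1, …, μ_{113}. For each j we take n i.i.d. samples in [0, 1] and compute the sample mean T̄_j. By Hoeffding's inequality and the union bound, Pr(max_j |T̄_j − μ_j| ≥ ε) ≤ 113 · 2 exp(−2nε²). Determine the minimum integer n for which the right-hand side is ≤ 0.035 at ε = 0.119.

Need 2·113·exp(−2nε²) ≤ 0.035, i.e. exp(−2nε²) ≤ 0.035/226.
So 2nε² ≥ ln(226/0.035) = 8.772942.
Hence n ≥ 8.772942/(2·0.119²) = 309.757.
The smallest integer n is 310.

310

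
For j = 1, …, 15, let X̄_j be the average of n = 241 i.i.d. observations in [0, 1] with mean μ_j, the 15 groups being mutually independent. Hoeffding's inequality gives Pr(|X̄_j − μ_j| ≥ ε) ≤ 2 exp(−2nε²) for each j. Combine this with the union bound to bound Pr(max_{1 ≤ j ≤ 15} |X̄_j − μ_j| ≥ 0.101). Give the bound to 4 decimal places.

Per-experiment Hoeffding bound: 2·exp(−2·241·0.101²) = 2·exp(−4.91688) = 0.014644.
Union bound over 15 events: 15·0.014644 = 0.21966.

0.2197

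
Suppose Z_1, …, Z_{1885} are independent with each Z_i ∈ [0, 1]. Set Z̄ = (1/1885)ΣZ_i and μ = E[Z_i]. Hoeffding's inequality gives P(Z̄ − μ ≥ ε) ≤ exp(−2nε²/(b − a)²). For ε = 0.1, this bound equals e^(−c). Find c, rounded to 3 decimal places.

c = 2nε²/(b − a)² = 2·1885·0.1² / 1² = 37.7000.

37.700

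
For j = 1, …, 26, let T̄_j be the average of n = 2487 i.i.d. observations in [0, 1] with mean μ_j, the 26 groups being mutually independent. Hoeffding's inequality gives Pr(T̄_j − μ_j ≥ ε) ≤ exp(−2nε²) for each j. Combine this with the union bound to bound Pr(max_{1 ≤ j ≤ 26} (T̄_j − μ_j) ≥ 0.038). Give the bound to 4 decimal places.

0.0198

Per-experiment Hoeffding bound: exp(−2·2487·0.038²) = exp(−7.18246) = 0.0007598.
Union bound over 26 events: 26·0.0007598 = 0.01975.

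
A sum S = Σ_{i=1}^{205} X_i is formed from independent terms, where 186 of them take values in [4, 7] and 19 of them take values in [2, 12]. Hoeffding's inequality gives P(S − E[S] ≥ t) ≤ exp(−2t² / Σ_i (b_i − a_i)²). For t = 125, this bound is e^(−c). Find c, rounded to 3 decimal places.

8.744

Σ(b_i − a_i)² = 186·3² + 19·10² = 3574.
c = 2t² / 3574 = 2·125² / 3574 = 8.7437.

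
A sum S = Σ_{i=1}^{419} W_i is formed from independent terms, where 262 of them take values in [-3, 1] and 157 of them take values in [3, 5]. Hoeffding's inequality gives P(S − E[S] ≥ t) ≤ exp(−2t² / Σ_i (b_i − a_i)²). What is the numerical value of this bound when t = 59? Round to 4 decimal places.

0.2359

Σ(b_i − a_i)² = 262·4² + 157·2² = 4820.
Exponent = 2·59² / 4820 = 1.44440.
Bound = exp(−1.44440) = 0.23589.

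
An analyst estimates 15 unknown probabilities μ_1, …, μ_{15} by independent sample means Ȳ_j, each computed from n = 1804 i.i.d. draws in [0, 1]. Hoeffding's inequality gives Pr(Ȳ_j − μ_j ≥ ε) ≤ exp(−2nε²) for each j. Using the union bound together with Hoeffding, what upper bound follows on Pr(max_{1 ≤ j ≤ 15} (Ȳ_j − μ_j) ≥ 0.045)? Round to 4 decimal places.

0.0101

Per-experiment Hoeffding bound: exp(−2·1804·0.045²) = exp(−7.30620) = 0.00067136.
Union bound over 15 events: 15·0.00067136 = 0.01007.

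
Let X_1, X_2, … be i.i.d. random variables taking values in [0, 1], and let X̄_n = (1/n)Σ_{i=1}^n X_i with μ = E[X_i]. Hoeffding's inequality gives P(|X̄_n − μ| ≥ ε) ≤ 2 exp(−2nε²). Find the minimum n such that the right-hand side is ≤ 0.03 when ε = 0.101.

Require 2·exp(−2nε²) ≤ 0.03, i.e. 2nε² ≥ ln(2/0.03) = 4.199705.
So n ≥ 4.199705 / (2·0.101²) = 205.848.
The smallest integer n is 206.

206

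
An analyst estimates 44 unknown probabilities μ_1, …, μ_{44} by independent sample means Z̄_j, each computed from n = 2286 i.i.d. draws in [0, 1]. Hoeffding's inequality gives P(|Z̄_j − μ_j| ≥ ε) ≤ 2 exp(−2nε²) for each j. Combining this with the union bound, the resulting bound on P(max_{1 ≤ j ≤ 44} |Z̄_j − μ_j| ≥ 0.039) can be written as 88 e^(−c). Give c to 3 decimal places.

Union bound over the 44 events: P(max_{1 ≤ j ≤ 44} |Z̄_j − μ_j| ≥ 0.039) ≤ 44·2·exp(−2nε²) = 88 exp(−2·2286·0.039²).
So c = 2·2286·0.039² = 6.9540.

6.954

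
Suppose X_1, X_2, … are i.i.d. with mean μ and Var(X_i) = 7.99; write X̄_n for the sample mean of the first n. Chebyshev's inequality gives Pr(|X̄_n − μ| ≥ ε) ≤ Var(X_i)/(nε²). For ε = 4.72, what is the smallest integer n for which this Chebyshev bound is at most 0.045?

Require 7.99/(n·4.72²) ≤ 0.045, i.e. n ≥ 7.99/(0.045·4.72²) = 7.970.
The smallest integer n is 8.

8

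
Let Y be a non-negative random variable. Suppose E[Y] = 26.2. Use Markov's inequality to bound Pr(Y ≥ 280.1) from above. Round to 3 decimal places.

0.094

Markov's inequality: for a non-negative random variable, Pr(Y ≥ a) ≤ E[Y]/a.
Here E[Y] = 26.2 and a = 280.1, so the bound is 26.2/280.1 = 0.0935.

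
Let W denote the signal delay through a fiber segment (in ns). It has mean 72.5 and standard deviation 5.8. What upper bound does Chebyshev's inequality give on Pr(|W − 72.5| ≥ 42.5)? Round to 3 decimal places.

0.019

Chebyshev: Pr(|W − μ| ≥ t) ≤ Var(W)/t².
Var(W) = σ² = 5.8² = 33.64.
Bound = 33.64 / 1806.25 = 0.0186.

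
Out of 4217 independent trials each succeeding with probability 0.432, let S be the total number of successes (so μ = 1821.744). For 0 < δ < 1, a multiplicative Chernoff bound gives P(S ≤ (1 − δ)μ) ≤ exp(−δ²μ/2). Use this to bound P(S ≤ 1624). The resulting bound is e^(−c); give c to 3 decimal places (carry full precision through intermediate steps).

Write 1624 = (1 − δ)μ, so δ = 1 − 1624/1821.744 = 0.1085465…
Then the exponent is δ²μ/2 = (μ − 1624)²/(2μ) = 10.732213.

10.732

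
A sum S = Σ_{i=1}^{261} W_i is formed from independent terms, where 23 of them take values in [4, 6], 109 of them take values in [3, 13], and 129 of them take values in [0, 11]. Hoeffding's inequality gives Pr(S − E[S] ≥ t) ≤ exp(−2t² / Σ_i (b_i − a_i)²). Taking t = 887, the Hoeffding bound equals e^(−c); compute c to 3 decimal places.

59.153

Σ(b_i − a_i)² = 23·2² + 109·10² + 129·11² = 26601.
c = 2t² / 26601 = 2·887² / 26601 = 59.1533.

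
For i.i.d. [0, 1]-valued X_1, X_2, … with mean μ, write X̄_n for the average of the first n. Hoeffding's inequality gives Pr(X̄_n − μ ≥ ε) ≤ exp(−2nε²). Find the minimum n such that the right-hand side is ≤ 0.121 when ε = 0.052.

391

Require exp(−2nε²) ≤ 0.121, i.e. 2nε² ≥ ln(1/0.121) = 2.111965.
So n ≥ 2.111965 / (2·0.052²) = 390.526.
The smallest integer n is 391.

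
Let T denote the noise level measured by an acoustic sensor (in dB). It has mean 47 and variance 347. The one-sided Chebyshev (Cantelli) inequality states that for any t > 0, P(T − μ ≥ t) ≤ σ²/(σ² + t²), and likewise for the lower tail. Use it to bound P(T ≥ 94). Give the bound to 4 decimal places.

0.1358

Here σ² = 347 and t = 47, so σ² + t² = 2556.
Cantelli's bound: 347/2556 = 0.1358.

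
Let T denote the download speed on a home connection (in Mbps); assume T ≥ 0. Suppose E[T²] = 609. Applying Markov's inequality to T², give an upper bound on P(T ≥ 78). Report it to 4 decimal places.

Since T ≥ 0, the event {T ≥ 78} is the same as {T² ≥ 6084}.
Markov's inequality applied to T² gives P(T² ≥ 6084) ≤ E[T²]/6084 = 609/6084 = 0.1001.

0.1001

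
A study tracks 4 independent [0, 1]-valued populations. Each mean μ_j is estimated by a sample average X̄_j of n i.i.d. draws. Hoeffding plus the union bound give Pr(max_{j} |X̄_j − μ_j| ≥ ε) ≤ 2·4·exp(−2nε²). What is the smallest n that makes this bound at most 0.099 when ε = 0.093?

254

Need 2·4·exp(−2nε²) ≤ 0.099, i.e. exp(−2nε²) ≤ 0.099/8.
So 2nε² ≥ ln(8/0.099) = 4.392077.
Hence n ≥ 4.392077/(2·0.093²) = 253.907.
The smallest integer n is 254.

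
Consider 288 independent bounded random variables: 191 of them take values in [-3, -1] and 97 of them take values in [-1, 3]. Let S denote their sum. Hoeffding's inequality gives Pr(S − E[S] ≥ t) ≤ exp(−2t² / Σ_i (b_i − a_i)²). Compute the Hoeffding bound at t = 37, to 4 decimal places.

0.3066

Σ(b_i − a_i)² = 191·2² + 97·4² = 2316.
Exponent = 2·37² / 2316 = 1.18221.
Bound = exp(−1.18221) = 0.30660.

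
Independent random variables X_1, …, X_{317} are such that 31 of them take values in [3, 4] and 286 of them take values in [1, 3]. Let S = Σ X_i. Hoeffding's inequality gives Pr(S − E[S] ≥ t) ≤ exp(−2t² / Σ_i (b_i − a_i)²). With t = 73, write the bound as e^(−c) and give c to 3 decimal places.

9.071

Σ(b_i − a_i)² = 31·1² + 286·2² = 1175.
c = 2t² / 1175 = 2·73² / 1175 = 9.0706.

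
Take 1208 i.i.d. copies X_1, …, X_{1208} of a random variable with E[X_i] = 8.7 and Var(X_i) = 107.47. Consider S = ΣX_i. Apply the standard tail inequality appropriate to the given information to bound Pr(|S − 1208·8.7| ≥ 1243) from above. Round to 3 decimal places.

0.084

With mean and variance of each term known, Chebyshev's inequality bounds the deviation of the sum (or sample mean).
Var(S) = n·Var(X_i) = 1208·107.47 = 129823.76.
Chebyshev: Pr(|S − 1208·8.7| ≥ 1243) ≤ Var(S)/1243² = 129823.76/1545049 = 0.0840.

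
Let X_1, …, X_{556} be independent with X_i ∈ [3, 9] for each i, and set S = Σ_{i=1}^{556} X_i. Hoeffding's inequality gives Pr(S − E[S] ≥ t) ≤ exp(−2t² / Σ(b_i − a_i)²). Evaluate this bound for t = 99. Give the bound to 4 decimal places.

0.3756

Σ(b_i − a_i)² = 556·(6)² = 20016.
Exponent = 2·99²/20016 = 0.9793.
Bound = exp(−0.9793) = 0.37557.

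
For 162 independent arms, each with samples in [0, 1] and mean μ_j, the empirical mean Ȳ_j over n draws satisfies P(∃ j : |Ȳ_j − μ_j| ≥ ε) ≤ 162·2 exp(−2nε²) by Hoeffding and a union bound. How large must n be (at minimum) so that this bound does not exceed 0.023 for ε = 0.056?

1524

Need 2·162·exp(−2nε²) ≤ 0.023, i.e. exp(−2nε²) ≤ 0.023/324.
So 2nε² ≥ ln(324/0.023) = 9.553005.
Hence n ≥ 9.553005/(2·0.056²) = 1523.119.
The smallest integer n is 1524.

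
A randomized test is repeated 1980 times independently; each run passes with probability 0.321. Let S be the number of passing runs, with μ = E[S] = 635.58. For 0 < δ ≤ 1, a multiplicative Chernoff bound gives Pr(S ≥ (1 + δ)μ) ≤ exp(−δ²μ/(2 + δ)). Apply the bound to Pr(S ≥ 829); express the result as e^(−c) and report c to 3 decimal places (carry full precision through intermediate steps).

Write 829 = (1 + δ)μ, so δ = 829/635.58 − 1 = 0.3043205…
Then the exponent is δ²μ/(2 + δ) = (829 − μ)² / (μ·(2 + δ)) = 25.544044.

25.544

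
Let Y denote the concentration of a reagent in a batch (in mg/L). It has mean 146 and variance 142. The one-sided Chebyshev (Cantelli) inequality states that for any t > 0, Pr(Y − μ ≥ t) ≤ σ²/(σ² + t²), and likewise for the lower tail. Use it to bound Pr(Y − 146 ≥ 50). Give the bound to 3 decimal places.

0.054

Here σ² = 142 and t = 50, so σ² + t² = 2642.
Cantelli's bound: 142/2642 = 0.0537.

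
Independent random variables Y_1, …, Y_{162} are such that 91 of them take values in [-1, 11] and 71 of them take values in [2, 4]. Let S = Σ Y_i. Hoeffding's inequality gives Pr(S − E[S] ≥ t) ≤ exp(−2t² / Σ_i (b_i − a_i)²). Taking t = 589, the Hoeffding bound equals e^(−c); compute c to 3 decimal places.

Σ(b_i − a_i)² = 91·12² + 71·2² = 13388.
c = 2t² / 13388 = 2·589² / 13388 = 51.8257.

51.826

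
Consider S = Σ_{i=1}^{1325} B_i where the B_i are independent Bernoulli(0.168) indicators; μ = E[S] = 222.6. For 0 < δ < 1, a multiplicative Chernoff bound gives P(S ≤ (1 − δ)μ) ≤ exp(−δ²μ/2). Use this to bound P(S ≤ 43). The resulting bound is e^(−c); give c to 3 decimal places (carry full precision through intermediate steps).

72.453

Write 43 = (1 − δ)μ, so δ = 1 − 43/222.6 = 0.8068284…
Then the exponent is δ²μ/2 = (μ − 43)²/(2μ) = 72.453190.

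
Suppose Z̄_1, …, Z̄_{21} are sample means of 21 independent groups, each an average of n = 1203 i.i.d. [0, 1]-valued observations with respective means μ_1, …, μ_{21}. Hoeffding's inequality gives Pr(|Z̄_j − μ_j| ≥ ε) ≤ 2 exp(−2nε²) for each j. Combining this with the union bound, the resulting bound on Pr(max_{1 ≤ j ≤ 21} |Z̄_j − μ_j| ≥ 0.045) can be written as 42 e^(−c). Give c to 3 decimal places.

Union bound over the 21 events: Pr(max_{1 ≤ j ≤ 21} |Z̄_j − μ_j| ≥ 0.045) ≤ 21·2·exp(−2nε²) = 42 exp(−2·1203·0.045²).
So c = 2·1203·0.045² = 4.8722.

4.872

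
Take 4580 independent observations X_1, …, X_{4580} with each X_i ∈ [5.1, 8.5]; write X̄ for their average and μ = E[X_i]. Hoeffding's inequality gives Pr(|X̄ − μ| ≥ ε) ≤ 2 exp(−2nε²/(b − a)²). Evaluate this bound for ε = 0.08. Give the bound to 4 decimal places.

0.0125

Exponent: 2nε²/(b − a)² = 2·4580·0.08² / 3.4² = 5.07128.
Bound = 2·exp(−5.07128) = 0.01255.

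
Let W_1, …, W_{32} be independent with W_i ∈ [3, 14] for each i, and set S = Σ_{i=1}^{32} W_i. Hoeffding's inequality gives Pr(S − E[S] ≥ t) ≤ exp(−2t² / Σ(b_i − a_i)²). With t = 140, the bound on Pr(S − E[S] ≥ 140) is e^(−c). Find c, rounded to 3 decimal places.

10.124

Σ(b_i − a_i)² = 32·(11)² = 3872.
c = 2t²/3872 = 2·140²/3872 = 10.1240.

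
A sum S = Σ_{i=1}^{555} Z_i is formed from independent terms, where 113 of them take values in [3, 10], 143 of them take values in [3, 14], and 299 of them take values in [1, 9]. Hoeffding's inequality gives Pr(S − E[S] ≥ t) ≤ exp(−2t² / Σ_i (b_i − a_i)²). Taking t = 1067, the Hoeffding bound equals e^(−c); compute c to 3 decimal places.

54.245

Σ(b_i − a_i)² = 113·7² + 143·11² + 299·8² = 41976.
c = 2t² / 41976 = 2·1067² / 41976 = 54.2448.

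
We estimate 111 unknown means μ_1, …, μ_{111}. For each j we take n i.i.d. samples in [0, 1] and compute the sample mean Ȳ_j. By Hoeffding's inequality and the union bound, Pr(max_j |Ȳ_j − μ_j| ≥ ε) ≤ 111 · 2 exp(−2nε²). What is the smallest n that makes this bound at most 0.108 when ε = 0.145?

Need 2·111·exp(−2nε²) ≤ 0.108, i.e. exp(−2nε²) ≤ 0.108/222.
So 2nε² ≥ ln(222/0.108) = 7.628301.
Hence n ≥ 7.628301/(2·0.145²) = 181.410.
The smallest integer n is 182.

182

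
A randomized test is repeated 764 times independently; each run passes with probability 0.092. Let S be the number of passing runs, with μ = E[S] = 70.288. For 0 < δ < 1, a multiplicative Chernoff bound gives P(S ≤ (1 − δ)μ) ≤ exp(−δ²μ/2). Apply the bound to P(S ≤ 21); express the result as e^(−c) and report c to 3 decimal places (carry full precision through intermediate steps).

17.281

Write 21 = (1 − δ)μ, so δ = 1 − 21/70.288 = 0.7012292…
Then the exponent is δ²μ/2 = (μ − 21)²/(2μ) = 17.281093.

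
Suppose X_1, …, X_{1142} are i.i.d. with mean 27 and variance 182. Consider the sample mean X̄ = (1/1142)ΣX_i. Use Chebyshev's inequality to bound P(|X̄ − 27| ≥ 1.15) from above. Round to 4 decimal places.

Var(X̄) = Var(X_i)/n = 182/1142 = 0.15937.
Chebyshev: P(|X̄ − 27| ≥ 1.15) ≤ Var(X̄)/(1.15)² = 182/(1142·1.15²) = 0.1205.

0.1205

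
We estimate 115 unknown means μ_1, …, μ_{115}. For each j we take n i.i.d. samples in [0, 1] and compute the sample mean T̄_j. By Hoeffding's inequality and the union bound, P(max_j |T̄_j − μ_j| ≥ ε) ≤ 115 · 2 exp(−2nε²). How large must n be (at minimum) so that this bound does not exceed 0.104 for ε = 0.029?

4579

Need 2·115·exp(−2nε²) ≤ 0.104, i.e. exp(−2nε²) ≤ 0.104/230.
So 2nε² ≥ ln(230/0.104) = 7.701444.
Hence n ≥ 7.701444/(2·0.029²) = 4578.742.
The smallest integer n is 4579.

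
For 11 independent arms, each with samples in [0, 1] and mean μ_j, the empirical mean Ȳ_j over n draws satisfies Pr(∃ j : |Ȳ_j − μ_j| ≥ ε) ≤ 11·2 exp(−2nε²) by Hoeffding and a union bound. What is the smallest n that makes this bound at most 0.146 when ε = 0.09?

Need 2·11·exp(−2nε²) ≤ 0.146, i.e. exp(−2nε²) ≤ 0.146/22.
So 2nε² ≥ ln(22/0.146) = 5.015191.
Hence n ≥ 5.015191/(2·0.09²) = 309.580.
The smallest integer n is 310.

310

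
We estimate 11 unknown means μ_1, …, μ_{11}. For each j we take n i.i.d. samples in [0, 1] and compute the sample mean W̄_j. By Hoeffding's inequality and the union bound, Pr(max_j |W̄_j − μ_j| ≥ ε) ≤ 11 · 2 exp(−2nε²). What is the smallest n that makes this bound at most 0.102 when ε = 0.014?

13709

Need 2·11·exp(−2nε²) ≤ 0.102, i.e. exp(−2nε²) ≤ 0.102/22.
So 2nε² ≥ ln(22/0.102) = 5.373825.
Hence n ≥ 5.373825/(2·0.014²) = 13708.737.
The smallest integer n is 13709.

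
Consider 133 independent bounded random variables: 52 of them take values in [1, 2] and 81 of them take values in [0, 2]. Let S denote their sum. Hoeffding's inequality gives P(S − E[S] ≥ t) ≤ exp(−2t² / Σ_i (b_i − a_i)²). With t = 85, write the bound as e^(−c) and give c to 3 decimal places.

38.431

Σ(b_i − a_i)² = 52·1² + 81·2² = 376.
c = 2t² / 376 = 2·85² / 376 = 38.4309.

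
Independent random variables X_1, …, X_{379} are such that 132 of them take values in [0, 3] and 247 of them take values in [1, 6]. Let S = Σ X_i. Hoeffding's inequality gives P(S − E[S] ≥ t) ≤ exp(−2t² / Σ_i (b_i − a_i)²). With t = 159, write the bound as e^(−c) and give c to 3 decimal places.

Σ(b_i − a_i)² = 132·3² + 247·5² = 7363.
c = 2t² / 7363 = 2·159² / 7363 = 6.8670.

6.867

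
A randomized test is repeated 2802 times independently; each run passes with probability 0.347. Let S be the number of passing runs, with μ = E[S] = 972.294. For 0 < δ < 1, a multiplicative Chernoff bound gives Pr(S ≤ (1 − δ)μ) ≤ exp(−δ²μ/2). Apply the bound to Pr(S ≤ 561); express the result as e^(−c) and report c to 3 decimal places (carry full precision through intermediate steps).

Write 561 = (1 − δ)μ, so δ = 1 − 561/972.294 = 0.423014…
Then the exponent is δ²μ/2 = (μ − 561)²/(2μ) = 86.991566.

86.992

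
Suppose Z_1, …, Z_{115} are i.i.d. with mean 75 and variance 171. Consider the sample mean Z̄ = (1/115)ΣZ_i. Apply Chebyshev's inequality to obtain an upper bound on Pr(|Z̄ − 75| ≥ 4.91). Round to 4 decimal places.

Var(Z̄) = Var(Z_i)/n = 171/115 = 1.487.
Chebyshev: Pr(|Z̄ − 75| ≥ 4.91) ≤ Var(Z̄)/(4.91)² = 171/(115·4.91²) = 0.0617.

0.0617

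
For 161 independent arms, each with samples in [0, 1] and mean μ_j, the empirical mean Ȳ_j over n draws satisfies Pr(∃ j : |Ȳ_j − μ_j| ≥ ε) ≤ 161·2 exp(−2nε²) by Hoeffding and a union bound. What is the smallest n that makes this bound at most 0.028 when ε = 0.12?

325

Need 2·161·exp(−2nε²) ≤ 0.028, i.e. exp(−2nε²) ≤ 0.028/322.
So 2nε² ≥ ln(322/0.028) = 9.350102.
Hence n ≥ 9.350102/(2·0.12²) = 324.656.
The smallest integer n is 325.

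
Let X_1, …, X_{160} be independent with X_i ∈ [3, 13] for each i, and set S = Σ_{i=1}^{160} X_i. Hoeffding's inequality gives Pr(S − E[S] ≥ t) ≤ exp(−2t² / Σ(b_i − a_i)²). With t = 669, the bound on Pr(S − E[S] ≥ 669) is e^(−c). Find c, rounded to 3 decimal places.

55.945

Σ(b_i − a_i)² = 160·(10)² = 16000.
c = 2t²/16000 = 2·669²/16000 = 55.9451.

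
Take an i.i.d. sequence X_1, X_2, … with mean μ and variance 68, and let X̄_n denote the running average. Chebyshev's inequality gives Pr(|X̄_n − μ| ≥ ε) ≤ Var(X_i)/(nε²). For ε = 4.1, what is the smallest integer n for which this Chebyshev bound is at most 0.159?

Require 68/(n·4.1²) ≤ 0.159, i.e. n ≥ 68/(0.159·4.1²) = 25.442.
The smallest integer n is 26.

26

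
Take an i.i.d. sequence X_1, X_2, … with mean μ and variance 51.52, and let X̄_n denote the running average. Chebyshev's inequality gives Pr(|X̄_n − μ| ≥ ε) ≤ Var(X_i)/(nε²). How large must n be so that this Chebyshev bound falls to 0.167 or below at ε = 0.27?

Require 51.52/(n·0.27²) ≤ 0.167, i.e. n ≥ 51.52/(0.167·0.27²) = 4231.865.
The smallest integer n is 4232.

4232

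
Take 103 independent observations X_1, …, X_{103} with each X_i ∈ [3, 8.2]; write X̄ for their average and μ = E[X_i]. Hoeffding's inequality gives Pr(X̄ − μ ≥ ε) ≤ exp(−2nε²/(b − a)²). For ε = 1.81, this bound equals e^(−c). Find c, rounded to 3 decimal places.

24.958

c = 2nε²/(b − a)² = 2·103·1.81² / 5.2² = 24.9585.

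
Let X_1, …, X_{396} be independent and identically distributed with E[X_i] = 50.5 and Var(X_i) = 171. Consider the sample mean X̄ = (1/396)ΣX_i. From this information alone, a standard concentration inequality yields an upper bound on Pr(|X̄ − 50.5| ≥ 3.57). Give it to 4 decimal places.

With mean and variance of each term known, Chebyshev's inequality bounds the deviation of the sum (or sample mean).
Var(X̄) = Var(X_i)/n = 171/396 = 0.43182.
Chebyshev: Pr(|X̄ − 50.5| ≥ 3.57) ≤ Var(X̄)/(3.57)² = 171/(396·3.57²) = 0.0339.

0.0339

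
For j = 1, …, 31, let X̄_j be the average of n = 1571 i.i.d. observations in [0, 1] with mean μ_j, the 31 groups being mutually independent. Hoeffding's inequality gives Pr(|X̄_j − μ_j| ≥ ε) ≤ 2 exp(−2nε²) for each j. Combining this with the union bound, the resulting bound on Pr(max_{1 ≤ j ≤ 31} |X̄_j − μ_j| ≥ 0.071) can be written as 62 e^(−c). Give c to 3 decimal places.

15.839

Union bound over the 31 events: Pr(max_{1 ≤ j ≤ 31} |X̄_j − μ_j| ≥ 0.071) ≤ 31·2·exp(−2nε²) = 62 exp(−2·1571·0.071²).
So c = 2·1571·0.071² = 15.8388.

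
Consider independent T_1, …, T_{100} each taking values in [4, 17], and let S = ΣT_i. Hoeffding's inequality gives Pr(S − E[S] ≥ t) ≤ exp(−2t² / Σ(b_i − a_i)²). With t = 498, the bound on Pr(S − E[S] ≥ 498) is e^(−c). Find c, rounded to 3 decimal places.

Σ(b_i − a_i)² = 100·(13)² = 16900.
c = 2t²/16900 = 2·498²/16900 = 29.3496.

29.350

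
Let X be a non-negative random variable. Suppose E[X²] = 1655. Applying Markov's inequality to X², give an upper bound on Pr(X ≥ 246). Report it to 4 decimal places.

Since X ≥ 0, the event {X ≥ 246} is the same as {X² ≥ 60516}.
Markov's inequality applied to X² gives Pr(X² ≥ 60516) ≤ E[X²]/60516 = 1655/60516 = 0.0273.

0.0273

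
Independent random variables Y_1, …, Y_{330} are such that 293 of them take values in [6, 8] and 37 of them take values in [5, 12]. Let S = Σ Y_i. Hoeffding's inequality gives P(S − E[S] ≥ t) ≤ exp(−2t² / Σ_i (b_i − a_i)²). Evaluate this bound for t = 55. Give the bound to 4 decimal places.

Σ(b_i − a_i)² = 293·2² + 37·7² = 2985.
Exponent = 2·55² / 2985 = 2.02680.
Bound = exp(−2.02680) = 0.13176.

0.1318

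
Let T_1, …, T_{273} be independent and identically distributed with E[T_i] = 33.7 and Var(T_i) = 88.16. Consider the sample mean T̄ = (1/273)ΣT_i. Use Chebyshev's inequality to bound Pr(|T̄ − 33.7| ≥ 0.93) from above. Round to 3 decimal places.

0.373

Var(T̄) = Var(T_i)/n = 88.16/273 = 0.32293.
Chebyshev: Pr(|T̄ − 33.7| ≥ 0.93) ≤ Var(T̄)/(0.93)² = 88.16/(273·0.93²) = 0.3734.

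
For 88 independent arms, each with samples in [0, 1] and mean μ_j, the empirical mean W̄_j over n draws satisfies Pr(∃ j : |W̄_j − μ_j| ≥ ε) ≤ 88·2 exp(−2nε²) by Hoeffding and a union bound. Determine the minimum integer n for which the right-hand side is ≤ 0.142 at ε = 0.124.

232

Need 2·88·exp(−2nε²) ≤ 0.142, i.e. exp(−2nε²) ≤ 0.142/176.
So 2nε² ≥ ln(176/0.142) = 7.122412.
Hence n ≥ 7.122412/(2·0.124²) = 231.608.
The smallest integer n is 232.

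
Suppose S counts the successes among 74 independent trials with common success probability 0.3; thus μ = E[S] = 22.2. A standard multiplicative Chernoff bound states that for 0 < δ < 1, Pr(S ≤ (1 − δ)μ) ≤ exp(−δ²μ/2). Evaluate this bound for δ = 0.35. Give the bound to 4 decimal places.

Exponent = δ²μ/2 = 0.35²·22.2/2 = 1.3598.
Bound = exp(−1.3598) = 0.25672.

0.2567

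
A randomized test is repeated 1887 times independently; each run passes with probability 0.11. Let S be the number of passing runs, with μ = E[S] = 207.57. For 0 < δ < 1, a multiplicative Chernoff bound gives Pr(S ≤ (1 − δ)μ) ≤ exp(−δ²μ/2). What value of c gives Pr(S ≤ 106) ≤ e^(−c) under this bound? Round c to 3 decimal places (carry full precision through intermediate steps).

Write 106 = (1 − δ)μ, so δ = 1 − 106/207.57 = 0.4893289…
Then the exponent is δ²μ/2 = (μ − 106)²/(2μ) = 24.850568.

24.851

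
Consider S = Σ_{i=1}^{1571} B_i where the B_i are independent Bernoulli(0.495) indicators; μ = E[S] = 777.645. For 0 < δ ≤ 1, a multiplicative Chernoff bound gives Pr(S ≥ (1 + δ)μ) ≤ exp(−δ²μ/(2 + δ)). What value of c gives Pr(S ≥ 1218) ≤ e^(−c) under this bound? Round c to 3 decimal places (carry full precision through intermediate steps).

Write 1218 = (1 + δ)μ, so δ = 1218/777.645 − 1 = 0.5662674…
Then the exponent is δ²μ/(2 + δ) = (1218 − μ)² / (μ·(2 + δ)) = 97.167846.

97.168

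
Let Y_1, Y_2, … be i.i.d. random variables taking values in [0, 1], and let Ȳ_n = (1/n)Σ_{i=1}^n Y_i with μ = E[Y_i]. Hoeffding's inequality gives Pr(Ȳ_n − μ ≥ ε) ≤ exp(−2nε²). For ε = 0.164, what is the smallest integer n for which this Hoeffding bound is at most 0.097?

44

Require exp(−2nε²) ≤ 0.097, i.e. 2nε² ≥ ln(1/0.097) = 2.333044.
So n ≥ 2.333044 / (2·0.164²) = 43.372.
The smallest integer n is 44.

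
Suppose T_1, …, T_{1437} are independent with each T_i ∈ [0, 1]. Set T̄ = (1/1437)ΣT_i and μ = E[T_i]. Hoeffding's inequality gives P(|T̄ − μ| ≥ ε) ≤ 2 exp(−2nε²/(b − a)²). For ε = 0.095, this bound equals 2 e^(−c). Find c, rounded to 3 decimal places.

c = 2nε²/(b − a)² = 2·1437·0.095² / 1² = 25.9379.

25.938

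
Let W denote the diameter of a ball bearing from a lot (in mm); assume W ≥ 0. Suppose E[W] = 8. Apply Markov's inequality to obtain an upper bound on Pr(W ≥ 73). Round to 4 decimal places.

Markov's inequality: for a non-negative random variable, Pr(W ≥ a) ≤ E[W]/a.
Here E[W] = 8 and a = 73, so the bound is 8/73 = 0.1096.

0.1096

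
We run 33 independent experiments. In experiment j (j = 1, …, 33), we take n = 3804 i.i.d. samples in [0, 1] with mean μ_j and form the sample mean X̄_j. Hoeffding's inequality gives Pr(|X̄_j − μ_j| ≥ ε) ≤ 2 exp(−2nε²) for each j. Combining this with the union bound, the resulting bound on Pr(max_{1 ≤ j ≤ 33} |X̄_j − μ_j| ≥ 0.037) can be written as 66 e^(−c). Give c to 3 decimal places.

10.415

Union bound over the 33 events: Pr(max_{1 ≤ j ≤ 33} |X̄_j − μ_j| ≥ 0.037) ≤ 33·2·exp(−2nε²) = 66 exp(−2·3804·0.037²).
So c = 2·3804·0.037² = 10.4154.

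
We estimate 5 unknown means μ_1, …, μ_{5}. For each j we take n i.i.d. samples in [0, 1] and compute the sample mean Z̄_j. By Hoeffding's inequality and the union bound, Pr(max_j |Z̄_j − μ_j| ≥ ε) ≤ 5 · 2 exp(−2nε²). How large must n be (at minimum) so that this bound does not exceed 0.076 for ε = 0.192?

67

Need 2·5·exp(−2nε²) ≤ 0.076, i.e. exp(−2nε²) ≤ 0.076/10.
So 2nε² ≥ ln(10/0.076) = 4.879607.
Hence n ≥ 4.879607/(2·0.192²) = 66.184.
The smallest integer n is 67.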